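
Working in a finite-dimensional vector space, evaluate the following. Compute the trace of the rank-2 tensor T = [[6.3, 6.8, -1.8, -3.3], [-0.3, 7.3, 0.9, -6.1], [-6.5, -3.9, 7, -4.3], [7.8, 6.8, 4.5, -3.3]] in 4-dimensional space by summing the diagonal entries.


The contraction (trace) of a rank-2 tensor is the sum of its diagonal elements.
Diagonal entries: A[1,1] = 6.3, A[2,2] = 7.3, A[3,3] = 7, A[4,4] = -3.3
Tr(A) = 6.3 + 7.3 + 7 + -3.3 = 17.3

17.3


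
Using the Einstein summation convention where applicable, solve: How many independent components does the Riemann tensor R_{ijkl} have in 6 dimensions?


The Riemann tensor in d dimensions has d^2(d^2 - 1)/12 independent components.
d = 6, so d^2 = 36
d^2 - 1 = 35
d^2(d^2 - 1) = 36 * 35 = 1260
Divide by 12: 1260 / 12 = 105

105


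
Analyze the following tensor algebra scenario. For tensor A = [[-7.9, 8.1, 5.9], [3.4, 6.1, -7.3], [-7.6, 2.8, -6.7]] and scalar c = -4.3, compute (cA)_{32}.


Scalar multiplication: (cA)_{ij} = c * A_{ij}.
c = -4.3
A_{32} = 2.8
(cA)_{32} = -4.3 * 2.8 = -12.04

-12.04


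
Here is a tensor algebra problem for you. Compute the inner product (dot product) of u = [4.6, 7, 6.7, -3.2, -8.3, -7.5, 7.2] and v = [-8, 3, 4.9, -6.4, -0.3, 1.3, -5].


The inner product u . v = sum of u_i * v_i.
Term-by-term: 4.6 * -8, 7 * 3, 6.7 * 4.9, -3.2 * -6.4, -8.3 * -0.3, -7.5 * 1.3, 7.2 * -5
Products: -36.8, 21, 32.83, 20.48, 2.49, -9.75, -36
Sum = -36.8 + 21 + 32.83 + 20.48 + 2.49 + -9.75 + -36 = -5.75

-5.75


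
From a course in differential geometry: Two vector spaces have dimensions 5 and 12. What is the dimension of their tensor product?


The dimension of a tensor product is the product of dimensions.
dim(V) = 5, dim(W) = 12
dim(V (x) W) = 5 * 12 = 60

60


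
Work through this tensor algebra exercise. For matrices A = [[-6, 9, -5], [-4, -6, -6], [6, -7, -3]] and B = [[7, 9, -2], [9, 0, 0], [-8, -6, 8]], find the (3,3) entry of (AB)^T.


(AB)^T_{ij} = (AB)_{ji} = sum_k A_{jk} B_{ki}.
For i=3, j=3 we need (AB)_{33}:
A_{31} * B_{13} = 6 * -2 = -12
A_{32} * B_{23} = -7 * 0 = 0
A_{33} * B_{33} = -3 * 8 = -24
Sum = -12 + 0 + -24 = -36

-36


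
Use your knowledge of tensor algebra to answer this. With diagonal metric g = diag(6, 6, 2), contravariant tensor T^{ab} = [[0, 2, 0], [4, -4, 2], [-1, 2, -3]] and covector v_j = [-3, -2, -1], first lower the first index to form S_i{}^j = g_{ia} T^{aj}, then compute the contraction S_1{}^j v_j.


Step 1: lower the first index. For a diagonal metric, g_{ia} T^{aj} = g_{ii} T^{ij} (no sum on i).
g_{11} = 6
S_1{}^1 = 6 * T^{11} = 6 * 0 = 0
S_1{}^2 = 6 * T^{12} = 6 * 2 = 12
S_1{}^3 = 6 * T^{13} = 6 * 0 = 0
Step 2: contract S_1{}^j with v_j.
S_1{}^1 * v_1 = 0 * -3 = 0
S_1{}^2 * v_2 = 12 * -2 = -24
S_1{}^3 * v_3 = 0 * -1 = 0
Result = 0 + -24 + 0 = -24

-24


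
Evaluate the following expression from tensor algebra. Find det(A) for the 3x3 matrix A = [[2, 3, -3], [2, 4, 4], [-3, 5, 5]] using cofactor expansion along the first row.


Expanding along the first row, det(A) = a11*M_11 - a12*M_12 + a13*M_13, where M_1j is the (1,j) minor.
Minor M_11 = 4*5 - 4*5 = 0
Minor M_12 = 2*5 - 4*-3 = 22
Minor M_13 = 2*5 - 4*-3 = 22
det = 2*(0) - 3*(22) + -3*(22)
    = 0 - 66 + -66
    = -132

-132


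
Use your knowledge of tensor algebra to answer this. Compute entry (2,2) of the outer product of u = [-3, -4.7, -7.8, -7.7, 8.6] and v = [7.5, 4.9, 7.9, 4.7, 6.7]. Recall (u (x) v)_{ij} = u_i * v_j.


The outer product entry T_{ij} = u_i * v_j.
We need i=2, j=2.
u_2 = -4.7, v_2 = 4.9
T_{2,2} = -4.7 * 4.9 = -23.03

-23.03


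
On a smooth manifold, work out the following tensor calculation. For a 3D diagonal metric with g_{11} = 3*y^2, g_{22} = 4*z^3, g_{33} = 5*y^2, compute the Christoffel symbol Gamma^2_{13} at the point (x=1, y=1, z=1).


For a diagonal metric, Gamma^k_{ij} = (1/2) g^{kk} (dg_{ik}/dx_j + dg_{jk}/dx_i - dg_{ij}/dx_k).
The metric is diagonal, so g_{ab} = 0 for a != b.
At the given point: g_{11} = 3, g_{22} = 4, g_{33} = 5
g^{22} = 1/4
dg_{12}/dx_3 = 0 (off-diagonal)
dg_{32}/dx_1 = 0 (off-diagonal)
dg_{13}/dx_2 = 0 (off-diagonal)
Numerator = 0 + 0 - 0 = 0
Gamma^2_{13} = 0 / (2 * 4) = 0

0


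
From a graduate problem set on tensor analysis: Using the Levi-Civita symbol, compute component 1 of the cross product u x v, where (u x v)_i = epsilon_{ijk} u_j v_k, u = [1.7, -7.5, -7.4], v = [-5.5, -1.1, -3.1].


(u x v)_1 = sum_{j,k} epsilon_{1jk} u_j v_k. Only permutations of (1,2,3) contribute; the two non-zero terms are:
eps_{123} u_2 v_3 = 1 * -7.5 * -3.1 = 23.25
eps_{132} u_3 v_2 = -1 * -7.4 * -1.1 = -8.14
(u x v)_1 = 15.11

15.11


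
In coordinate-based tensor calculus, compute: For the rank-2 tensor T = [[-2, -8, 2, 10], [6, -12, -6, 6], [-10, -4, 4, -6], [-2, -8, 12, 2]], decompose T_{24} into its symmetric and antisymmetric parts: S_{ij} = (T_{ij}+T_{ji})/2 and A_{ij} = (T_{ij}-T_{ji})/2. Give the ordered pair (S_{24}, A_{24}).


T_{24} = 6
T_{42} = -8
S_{24} = (6 + -8)/2 = -2/2 = -1
A_{24} = (6 - -8)/2 = 14/2 = 7
Check: S + A = -1 + 7 = 6 = T_{24}.

(-1, 7)


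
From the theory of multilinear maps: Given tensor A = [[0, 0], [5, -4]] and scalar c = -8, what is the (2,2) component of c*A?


Scalar multiplication: (cA)_{ij} = c * A_{ij}.
c = -8
A_{22} = -4
(cA)_{22} = -8 * -4 = 32

32


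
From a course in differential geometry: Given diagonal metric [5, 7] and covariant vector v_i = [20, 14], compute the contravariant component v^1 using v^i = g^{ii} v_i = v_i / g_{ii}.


To raise an index with a diagonal metric: v^i = v_i / g_{ii}.
For index 1: v_1 = 20, g_{11} = 5
v^1 = 20 / 5 = 4

4


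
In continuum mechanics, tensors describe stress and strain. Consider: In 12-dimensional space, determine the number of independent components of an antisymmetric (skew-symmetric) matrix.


An antisymmetric rank-2 tensor satisfies A_{ij} = -A_{ji}, so diagonal entries are zero.
The independent components are the upper-triangular entries: C(n, 2) = n(n-1)/2.
n = 12
C(12, 2) = 12 * 11 / 2 = 132 / 2 = 66

66


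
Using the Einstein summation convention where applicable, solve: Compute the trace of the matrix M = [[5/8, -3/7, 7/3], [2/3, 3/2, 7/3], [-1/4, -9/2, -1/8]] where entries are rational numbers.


The trace is the sum of diagonal entries.
Diagonal: M[1,1] = 5/8, M[2,2] = 3/2, M[3,3] = -1/8
Tr(M) = 5/8 + 3/2 + -1/8
Computing step by step:
After adding M[1,1]: 5/8
After adding M[2,2]: 17/8
After adding M[3,3]: 2
Tr(M) = 2

2


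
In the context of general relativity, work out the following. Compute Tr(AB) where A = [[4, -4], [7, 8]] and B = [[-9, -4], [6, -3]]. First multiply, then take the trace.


Tr(AB) = sum_i (AB)_{ii} where (AB)_{ii} = sum_k A_{ik} B_{ki}.
(AB)_{11} = 4*-9 + -4*6 = -60
(AB)_{22} = 7*-4 + 8*-3 = -52
Tr(AB) = -60 + -52 = -112

-112


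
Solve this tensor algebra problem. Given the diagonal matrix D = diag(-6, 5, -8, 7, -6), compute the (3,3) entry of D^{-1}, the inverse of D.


For a diagonal matrix, the inverse has entries (D^{-1})_{ii} = 1/d_{ii}.
The diagonal entries are: d_{11} = -6, d_{22} = 5, d_{33} = -8, d_{44} = 7, d_{55} = -6
We need (D^{-1})_{33} = 1/d_{33} = 1/-8 = -1/8

-1/8


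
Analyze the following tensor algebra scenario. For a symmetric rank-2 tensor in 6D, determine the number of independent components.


A symmetric rank-2 tensor in d dimensions has d(d+1)/2 independent components.
d = 6
d(d+1)/2 = 6 * 7 / 2 = 42 / 2 = 21

21


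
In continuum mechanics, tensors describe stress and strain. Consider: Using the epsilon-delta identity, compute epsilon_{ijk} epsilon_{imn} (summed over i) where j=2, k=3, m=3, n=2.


Using the identity: epsilon_{ijk} epsilon_{imn} = delta_{jm} delta_{kn} - delta_{jn} delta_{km}.
delta_{23} = 0
delta_{32} = 0
delta_{22} = 1
delta_{33} = 1
Result = 0 * 0 - 1 * 1 = 0 - 1 = -1

-1


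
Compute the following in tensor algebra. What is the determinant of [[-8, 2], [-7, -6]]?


For a 2x2 matrix [[a, b], [c, d]], det = a*d - b*c.
a = -8, b = 2, c = -7, d = -6
a*d = -8 * -6 = 48
b*c = 2 * -7 = -14
det = 48 - -14 = 62

62


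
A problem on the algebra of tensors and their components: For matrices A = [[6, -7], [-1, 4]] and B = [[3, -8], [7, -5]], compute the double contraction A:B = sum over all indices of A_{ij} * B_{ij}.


A:B = sum over all i,j of A_{ij} * B_{ij}.
Row 1: 6*3=18, -7*-8=56 => row sum = 74
Row 2: -1*7=-7, 4*-5=-20 => row sum = -27
Total = 74 + -27 = 47

47


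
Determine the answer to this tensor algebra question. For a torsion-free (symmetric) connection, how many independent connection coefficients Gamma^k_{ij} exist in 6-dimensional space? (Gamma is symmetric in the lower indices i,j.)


Christoffel symbols Gamma^k_{ij} are symmetric in i,j, so there are d * d(d+1)/2 independent symbols.
d = 6
d(d+1)/2 = 6 * 7 / 2 = 21
Total = 6 * 21 = 126

126


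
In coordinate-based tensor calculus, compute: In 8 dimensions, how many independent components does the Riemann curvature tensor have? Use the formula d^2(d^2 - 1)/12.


The Riemann tensor in d dimensions has d^2(d^2 - 1)/12 independent components.
d = 8, so d^2 = 64
d^2 - 1 = 63
d^2(d^2 - 1) = 64 * 63 = 4032
Divide by 12: 4032 / 12 = 336

336


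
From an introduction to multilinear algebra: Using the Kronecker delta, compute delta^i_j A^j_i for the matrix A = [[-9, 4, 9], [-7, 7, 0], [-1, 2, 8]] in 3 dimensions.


The contraction (trace) of a rank-2 tensor is the sum of its diagonal elements.
Diagonal entries: A[1,1] = -9, A[2,2] = 7, A[3,3] = 8
Tr(A) = -9 + 7 + 8 = 6

6


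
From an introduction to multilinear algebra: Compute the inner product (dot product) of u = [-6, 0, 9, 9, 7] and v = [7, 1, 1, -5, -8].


The inner product u . v = sum of u_i * v_i.
Term-by-term: -6 * 7, 0 * 1, 9 * 1, 9 * -5, 7 * -8
Products: -42, 0, 9, -45, -56
Sum = -42 + 0 + 9 + -45 + -56 = -134

-134


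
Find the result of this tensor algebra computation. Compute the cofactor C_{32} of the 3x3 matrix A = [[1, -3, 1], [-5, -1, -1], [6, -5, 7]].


To find cofactor C_{32}, delete row 3 and column 2.
The resulting 2x2 submatrix is: [[1, 1], [-5, -1]]
Minor M_{32} = 1*-1 - 1*-5
  = -1 - -5 = 4
Sign = (-1)^(3+2) = (-1)^5 = -1
Cofactor C_{32} = -1 * 4 = -4

-4


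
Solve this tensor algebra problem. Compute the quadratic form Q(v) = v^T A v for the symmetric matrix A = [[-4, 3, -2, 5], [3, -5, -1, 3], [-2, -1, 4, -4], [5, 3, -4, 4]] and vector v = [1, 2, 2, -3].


First compute Av:
(Av)_1 = -4*1 + 3*2 + -2*2 + 5*-3 = -17
(Av)_2 = 3*1 + -5*2 + -1*2 + 3*-3 = -18
(Av)_3 = -2*1 + -1*2 + 4*2 + -4*-3 = 16
(Av)_4 = 5*1 + 3*2 + -4*2 + 4*-3 = -9
Av = [-17, -18, 16, -9]
Then v^T (Av) = 1*-17 + 2*-18 + 2*16 + -3*-9
= -17 + -36 + 32 + 27 = 6

6


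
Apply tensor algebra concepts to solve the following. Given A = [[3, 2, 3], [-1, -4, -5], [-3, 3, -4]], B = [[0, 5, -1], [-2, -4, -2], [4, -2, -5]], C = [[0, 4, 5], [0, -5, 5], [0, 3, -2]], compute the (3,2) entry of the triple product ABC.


(ABC)_{32} = sum_m (AB)_{3m} C_{m2}. First compute row 3 of AB.
(AB)_{31} = -3*0 + 3*-2 + -4*4 = -22
(AB)_{32} = -3*5 + 3*-4 + -4*-2 = -19
(AB)_{33} = -3*-1 + 3*-2 + -4*-5 = 17
Now contract with column 2 of C:
(AB)_{31} * C_{12} = -22 * 4 = -88
(AB)_{32} * C_{22} = -19 * -5 = 95
(AB)_{33} * C_{32} = 17 * 3 = 51
(ABC)_{32} = -88 + 95 + 51 = 58

58


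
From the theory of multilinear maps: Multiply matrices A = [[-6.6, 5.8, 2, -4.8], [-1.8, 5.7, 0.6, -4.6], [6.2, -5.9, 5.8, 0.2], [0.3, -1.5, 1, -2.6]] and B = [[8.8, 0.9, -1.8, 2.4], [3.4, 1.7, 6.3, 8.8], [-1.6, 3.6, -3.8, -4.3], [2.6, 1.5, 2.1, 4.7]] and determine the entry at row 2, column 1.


(AB)_{ij} = sum_k A_{ik} B_{kj}.
For i=2, j=1:
A_{21} * B_{11} = -1.8 * 8.8 = -15.84
A_{22} * B_{21} = 5.7 * 3.4 = 19.38
A_{23} * B_{31} = 0.6 * -1.6 = -0.96
A_{24} * B_{41} = -4.6 * 2.6 = -11.96
Sum = -15.84 + 19.38 + -0.96 + -11.96 = -9.38

-9.38


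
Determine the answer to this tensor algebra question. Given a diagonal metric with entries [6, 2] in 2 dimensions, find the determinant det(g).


For a diagonal metric, the determinant is the product of diagonal entries.
Diagonal entries: 6, 2
det(g) = 6 * 2 = 12

12


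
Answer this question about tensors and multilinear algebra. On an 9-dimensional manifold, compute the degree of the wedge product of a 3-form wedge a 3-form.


The degree of a wedge product is the sum of the degrees of the individual forms.
Degrees: 3, 3
Total degree = 3 + 3 = 6

6


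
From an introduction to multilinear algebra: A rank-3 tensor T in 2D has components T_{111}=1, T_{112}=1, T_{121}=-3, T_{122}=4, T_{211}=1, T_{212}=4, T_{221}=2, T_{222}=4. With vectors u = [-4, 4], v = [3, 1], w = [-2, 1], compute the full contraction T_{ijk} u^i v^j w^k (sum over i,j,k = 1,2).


S = sum over i,j,k of T_{ijk} u_i v_j w_k. Expanding all 8 terms:
T_{111}*u_1*v_1*w_1 = 1*-4*3*-2 = 24  (running total: 24)
T_{112}*u_1*v_1*w_2 = 1*-4*3*1 = -12  (running total: 12)
T_{121}*u_1*v_2*w_1 = -3*-4*1*-2 = -24  (running total: -12)
T_{122}*u_1*v_2*w_2 = 4*-4*1*1 = -16  (running total: -28)
T_{211}*u_2*v_1*w_1 = 1*4*3*-2 = -24  (running total: -52)
T_{212}*u_2*v_1*w_2 = 4*4*3*1 = 48  (running total: -4)
T_{221}*u_2*v_2*w_1 = 2*4*1*-2 = -16  (running total: -20)
T_{222}*u_2*v_2*w_2 = 4*4*1*1 = 16  (running total: -4)
S = -4

-4


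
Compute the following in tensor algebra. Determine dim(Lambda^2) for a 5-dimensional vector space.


The dimension of the space of p-forms on an n-dimensional space is C(n, p).
n = 5, p = 2
C(5, 2) = 5! / (2! * 3!) = 10

10


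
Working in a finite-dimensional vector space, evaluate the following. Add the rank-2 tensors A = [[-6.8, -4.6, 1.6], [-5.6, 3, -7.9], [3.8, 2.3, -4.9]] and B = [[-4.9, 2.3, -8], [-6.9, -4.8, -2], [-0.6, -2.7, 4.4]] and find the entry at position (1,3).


Tensor addition is component-wise: (A + B)_{ij} = A_{ij} + B_{ij}.
A_{13} = 1.6
B_{13} = -8
(A + B)_{13} = 1.6 + -8 = -6.4

-6.4


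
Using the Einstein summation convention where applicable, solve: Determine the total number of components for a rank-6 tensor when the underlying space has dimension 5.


The number of components of a rank-r tensor in d dimensions is d^r.
Here d = 5 and r = 6.
5^6 = 15625

15625


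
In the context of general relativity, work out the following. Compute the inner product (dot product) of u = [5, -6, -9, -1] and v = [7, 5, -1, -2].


The inner product u . v = sum of u_i * v_i.
Term-by-term: 5 * 7, -6 * 5, -9 * -1, -1 * -2
Products: 35, -30, 9, 2
Sum = 35 + -30 + 9 + 2 = 16

16


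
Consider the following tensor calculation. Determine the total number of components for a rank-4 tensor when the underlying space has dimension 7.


The number of components of a rank-r tensor in d dimensions is d^r.
Here d = 7 and r = 4.
7^4 = 2401

2401


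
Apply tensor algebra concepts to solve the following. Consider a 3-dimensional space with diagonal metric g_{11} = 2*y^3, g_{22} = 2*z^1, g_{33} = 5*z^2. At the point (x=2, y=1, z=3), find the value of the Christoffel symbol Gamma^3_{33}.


For a diagonal metric, Gamma^k_{ij} = (1/2) g^{kk} (dg_{ik}/dx_j + dg_{jk}/dx_i - dg_{ij}/dx_k).
The metric is diagonal, so g_{ab} = 0 for a != b.
At the given point: g_{11} = 2, g_{22} = 6, g_{33} = 45
g^{33} = 1/45
dg_{33}/dx_3 = dg_{33}/dx_3 = 30
dg_{33}/dx_3 = dg_{33}/dx_3 = 30
dg_{33}/dx_3 = dg_{33}/dx_3 = 30
Numerator = 30 + 30 - 30 = 30
Gamma^3_{33} = 30 / (2 * 45) = 1/3

1/3


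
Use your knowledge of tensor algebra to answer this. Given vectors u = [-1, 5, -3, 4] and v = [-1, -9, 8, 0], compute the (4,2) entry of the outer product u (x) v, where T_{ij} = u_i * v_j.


The outer product entry T_{ij} = u_i * v_j.
We need i=4, j=2.
u_4 = 4, v_2 = -9
T_{4,2} = 4 * -9 = -36

-36


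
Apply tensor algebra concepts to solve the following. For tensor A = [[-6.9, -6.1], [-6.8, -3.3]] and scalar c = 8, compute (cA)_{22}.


Scalar multiplication: (cA)_{ij} = c * A_{ij}.
c = 8
A_{22} = -3.3
(cA)_{22} = 8 * -3.3 = -26.4

-26.4


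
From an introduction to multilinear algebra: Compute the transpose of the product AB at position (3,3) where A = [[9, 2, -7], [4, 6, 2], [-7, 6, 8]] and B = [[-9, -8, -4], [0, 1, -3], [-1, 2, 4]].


(AB)^T_{ij} = (AB)_{ji} = sum_k A_{jk} B_{ki}.
For i=3, j=3 we need (AB)_{33}:
A_{31} * B_{13} = -7 * -4 = 28
A_{32} * B_{23} = 6 * -3 = -18
A_{33} * B_{33} = 8 * 4 = 32
Sum = 28 + -18 + 32 = 42

42


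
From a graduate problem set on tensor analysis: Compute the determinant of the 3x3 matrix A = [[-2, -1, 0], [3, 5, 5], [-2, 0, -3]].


Expanding along the first row, det(A) = a11*M_11 - a12*M_12 + a13*M_13, where M_1j is the (1,j) minor.
Minor M_11 = 5*-3 - 5*0 = -15
Minor M_12 = 3*-3 - 5*-2 = 1
Minor M_13 = 3*0 - 5*-2 = 10
det = -2*(-15) - -1*(1) + 0*(10)
    = 30 - -1 + 0
    = 31

31


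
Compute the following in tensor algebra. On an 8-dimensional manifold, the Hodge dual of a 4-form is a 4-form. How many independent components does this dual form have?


The Hodge dual of a p-form on an n-dimensional manifold is an (n-p)-form.
n = 8, p = 4, so dual degree = 8 - 4 = 4
The number of components is C(n, n-p) = C(8, 4) = 70

70


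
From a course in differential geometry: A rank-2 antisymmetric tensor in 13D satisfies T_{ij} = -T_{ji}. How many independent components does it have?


An antisymmetric rank-2 tensor satisfies A_{ij} = -A_{ji}, so diagonal entries are zero.
The independent components are the upper-triangular entries: C(n, 2) = n(n-1)/2.
n = 13
C(13, 2) = 13 * 12 / 2 = 156 / 2 = 78

78


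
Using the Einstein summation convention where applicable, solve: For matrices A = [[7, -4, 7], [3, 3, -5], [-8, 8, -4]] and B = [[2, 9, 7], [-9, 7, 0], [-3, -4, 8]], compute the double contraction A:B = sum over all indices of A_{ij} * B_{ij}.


A:B = sum over all i,j of A_{ij} * B_{ij}.
Row 1: 7*2=14, -4*9=-36, 7*7=49 => row sum = 27
Row 2: 3*-9=-27, 3*7=21, -5*0=0 => row sum = -6
Row 3: -8*-3=24, 8*-4=-32, -4*8=-32 => row sum = -40
Total = 27 + -6 + -40 = -19

-19


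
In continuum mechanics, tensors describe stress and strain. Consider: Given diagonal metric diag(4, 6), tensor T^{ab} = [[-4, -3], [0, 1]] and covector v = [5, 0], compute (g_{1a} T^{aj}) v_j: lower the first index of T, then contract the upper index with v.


Step 1: lower the first index. For a diagonal metric, g_{ia} T^{aj} = g_{ii} T^{ij} (no sum on i).
g_{11} = 4
S_1{}^1 = 4 * T^{11} = 4 * -4 = -16
S_1{}^2 = 4 * T^{12} = 4 * -3 = -12
Step 2: contract S_1{}^j with v_j.
S_1{}^1 * v_1 = -16 * 5 = -80
S_1{}^2 * v_2 = -12 * 0 = 0
Result = -80 + 0 = -80

-80


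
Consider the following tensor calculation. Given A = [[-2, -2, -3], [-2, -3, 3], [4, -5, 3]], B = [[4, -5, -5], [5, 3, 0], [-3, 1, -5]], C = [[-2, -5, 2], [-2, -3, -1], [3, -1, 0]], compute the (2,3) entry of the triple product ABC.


(ABC)_{23} = sum_m (AB)_{2m} C_{m3}. First compute row 2 of AB.
(AB)_{21} = -2*4 + -3*5 + 3*-3 = -32
(AB)_{22} = -2*-5 + -3*3 + 3*1 = 4
(AB)_{23} = -2*-5 + -3*0 + 3*-5 = -5
Now contract with column 3 of C:
(AB)_{21} * C_{13} = -32 * 2 = -64
(AB)_{22} * C_{23} = 4 * -1 = -4
(AB)_{23} * C_{33} = -5 * 0 = 0
(ABC)_{23} = -64 + -4 + 0 = -68

-68


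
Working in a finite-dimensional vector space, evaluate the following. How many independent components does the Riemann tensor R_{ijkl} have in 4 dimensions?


The Riemann tensor in d dimensions has d^2(d^2 - 1)/12 independent components.
d = 4, so d^2 = 16
d^2 - 1 = 15
d^2(d^2 - 1) = 16 * 15 = 240
Divide by 12: 240 / 12 = 20

20


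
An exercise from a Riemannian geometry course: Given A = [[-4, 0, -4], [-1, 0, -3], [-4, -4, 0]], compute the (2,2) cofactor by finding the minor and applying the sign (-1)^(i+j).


To find cofactor C_{22}, delete row 2 and column 2.
The resulting 2x2 submatrix is: [[-4, -4], [-4, 0]]
Minor M_{22} = -4*0 - -4*-4
  = 0 - 16 = -16
Sign = (-1)^(2+2) = (-1)^4 = 1
Cofactor C_{22} = 1 * -16 = -16

-16


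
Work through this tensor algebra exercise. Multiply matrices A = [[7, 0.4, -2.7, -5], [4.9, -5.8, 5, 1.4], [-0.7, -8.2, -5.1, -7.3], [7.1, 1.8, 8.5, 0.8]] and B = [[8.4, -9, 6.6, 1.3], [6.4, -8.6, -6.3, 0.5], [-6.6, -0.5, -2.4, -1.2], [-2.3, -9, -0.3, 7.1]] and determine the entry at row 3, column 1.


(AB)_{ij} = sum_k A_{ik} B_{kj}.
For i=3, j=1:
A_{31} * B_{11} = -0.7 * 8.4 = -5.88
A_{32} * B_{21} = -8.2 * 6.4 = -52.48
A_{33} * B_{31} = -5.1 * -6.6 = 33.66
A_{34} * B_{41} = -7.3 * -2.3 = 16.79
Sum = -5.88 + -52.48 + 33.66 + 16.79 = -7.91

-7.91


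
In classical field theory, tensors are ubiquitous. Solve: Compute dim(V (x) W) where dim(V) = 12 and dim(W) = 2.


The dimension of a tensor product is the product of dimensions.
dim(V) = 12, dim(W) = 2
dim(V (x) W) = 12 * 2 = 24

24


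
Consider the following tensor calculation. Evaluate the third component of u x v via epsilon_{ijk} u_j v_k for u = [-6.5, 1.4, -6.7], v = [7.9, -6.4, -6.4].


(u x v)_3 = sum_{j,k} epsilon_{3jk} u_j v_k. Only permutations of (1,2,3) contribute; the two non-zero terms are:
eps_{312} u_1 v_2 = 1 * -6.5 * -6.4 = 41.6
eps_{321} u_2 v_1 = -1 * 1.4 * 7.9 = -11.06
(u x v)_3 = 30.54

30.54


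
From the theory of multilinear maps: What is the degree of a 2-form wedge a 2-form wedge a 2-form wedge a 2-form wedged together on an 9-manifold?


The degree of a wedge product is the sum of the degrees of the individual forms.
Degrees: 2, 2, 2, 2
Total degree = 2 + 2 + 2 + 2 = 8

8


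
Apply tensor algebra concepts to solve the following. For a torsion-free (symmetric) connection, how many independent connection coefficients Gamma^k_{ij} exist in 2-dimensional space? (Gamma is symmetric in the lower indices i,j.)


Christoffel symbols Gamma^k_{ij} are symmetric in i,j, so there are d * d(d+1)/2 independent symbols.
d = 2
d(d+1)/2 = 2 * 3 / 2 = 3
Total = 2 * 3 = 6

6


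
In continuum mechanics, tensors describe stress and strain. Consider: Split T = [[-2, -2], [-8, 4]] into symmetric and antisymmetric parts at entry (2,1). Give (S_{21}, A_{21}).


T_{21} = -8
T_{12} = -2
S_{21} = (-8 + -2)/2 = -10/2 = -5
A_{21} = (-8 - -2)/2 = -6/2 = -3
Check: S + A = -5 + -3 = -8 = T_{21}.

(-5, -3)


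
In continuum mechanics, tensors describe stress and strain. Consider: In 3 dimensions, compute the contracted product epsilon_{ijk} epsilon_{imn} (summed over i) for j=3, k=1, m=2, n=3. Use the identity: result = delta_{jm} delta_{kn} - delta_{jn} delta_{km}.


Using the identity: epsilon_{ijk} epsilon_{imn} = delta_{jm} delta_{kn} - delta_{jn} delta_{km}.
delta_{32} = 0
delta_{13} = 0
delta_{33} = 1
delta_{12} = 0
Result = 0 * 0 - 1 * 0 = 0 - 0 = 0

0


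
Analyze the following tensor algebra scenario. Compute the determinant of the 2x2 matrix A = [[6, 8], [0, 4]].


For a 2x2 matrix [[a, b], [c, d]], det = a*d - b*c.
a = 6, b = 8, c = 0, d = 4
a*d = 6 * 4 = 24
b*c = 8 * 0 = 0
det = 24 - 0 = 24

24


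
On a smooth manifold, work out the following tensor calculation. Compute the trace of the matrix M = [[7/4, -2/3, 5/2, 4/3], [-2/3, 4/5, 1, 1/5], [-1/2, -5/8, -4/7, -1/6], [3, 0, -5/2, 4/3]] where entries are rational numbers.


The trace is the sum of diagonal entries.
Diagonal: M[1,1] = 7/4, M[2,2] = 4/5, M[3,3] = -4/7, M[4,4] = 4/3
Tr(M) = 7/4 + 4/5 + -4/7 + 4/3
Computing step by step:
After adding M[1,1]: 7/4
After adding M[2,2]: 51/20
After adding M[3,3]: 277/140
After adding M[4,4]: 1391/420
Tr(M) = 1391/420

1391/420


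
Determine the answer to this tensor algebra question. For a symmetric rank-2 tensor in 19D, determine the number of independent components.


A symmetric rank-2 tensor in d dimensions has d(d+1)/2 independent components.
d = 19
d(d+1)/2 = 19 * 20 / 2 = 380 / 2 = 190

190


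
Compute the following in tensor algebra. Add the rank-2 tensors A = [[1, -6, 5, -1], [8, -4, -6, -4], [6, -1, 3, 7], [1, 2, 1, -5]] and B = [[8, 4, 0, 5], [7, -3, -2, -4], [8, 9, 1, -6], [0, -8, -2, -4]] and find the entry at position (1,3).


Tensor addition is component-wise: (A + B)_{ij} = A_{ij} + B_{ij}.
A_{13} = 5
B_{13} = 0
(A + B)_{13} = 5 + 0 = 5

5


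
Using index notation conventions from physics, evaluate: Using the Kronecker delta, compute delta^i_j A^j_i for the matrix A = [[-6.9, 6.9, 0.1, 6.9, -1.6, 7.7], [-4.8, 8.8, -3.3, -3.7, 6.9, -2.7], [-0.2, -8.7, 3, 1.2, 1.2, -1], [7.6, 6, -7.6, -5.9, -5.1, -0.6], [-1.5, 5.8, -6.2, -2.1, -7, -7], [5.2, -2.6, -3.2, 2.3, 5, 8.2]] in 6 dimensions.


The contraction (trace) of a rank-2 tensor is the sum of its diagonal elements.
Diagonal entries: A[1,1] = -6.9, A[2,2] = 8.8, A[3,3] = 3, A[4,4] = -5.9, A[5,5] = -7, A[6,6] = 8.2
Tr(A) = -6.9 + 8.8 + 3 + -5.9 + -7 + 8.2 = 0.2

0.2


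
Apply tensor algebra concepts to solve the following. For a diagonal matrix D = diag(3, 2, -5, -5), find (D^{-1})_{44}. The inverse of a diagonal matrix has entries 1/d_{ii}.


For a diagonal matrix, the inverse has entries (D^{-1})_{ii} = 1/d_{ii}.
The diagonal entries are: d_{11} = 3, d_{22} = 2, d_{33} = -5, d_{44} = -5
We need (D^{-1})_{44} = 1/d_{44} = 1/-5 = -1/5

-1/5


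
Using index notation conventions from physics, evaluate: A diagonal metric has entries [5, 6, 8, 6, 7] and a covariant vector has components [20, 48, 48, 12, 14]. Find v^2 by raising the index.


To raise an index with a diagonal metric: v^i = v_i / g_{ii}.
For index 2: v_2 = 48, g_{22} = 6
v^2 = 48 / 6 = 8

8


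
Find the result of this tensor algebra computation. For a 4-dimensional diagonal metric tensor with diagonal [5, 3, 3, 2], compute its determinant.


For a diagonal metric, the determinant is the product of diagonal entries.
Diagonal entries: 5, 3, 3, 2
det(g) = 5 * 3 * 3 * 2 = 90

90


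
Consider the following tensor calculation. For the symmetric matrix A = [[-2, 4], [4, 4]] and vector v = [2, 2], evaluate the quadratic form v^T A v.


First compute Av:
(Av)_1 = -2*2 + 4*2 = 4
(Av)_2 = 4*2 + 4*2 = 16
Av = [4, 16]
Then v^T (Av) = 2*4 + 2*16
= 8 + 32 = 40

40


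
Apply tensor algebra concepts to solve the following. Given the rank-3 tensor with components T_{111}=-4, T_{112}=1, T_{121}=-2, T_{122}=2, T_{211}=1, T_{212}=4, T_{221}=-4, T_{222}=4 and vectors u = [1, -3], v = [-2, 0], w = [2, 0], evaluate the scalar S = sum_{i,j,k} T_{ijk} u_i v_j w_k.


S = sum over i,j,k of T_{ijk} u_i v_j w_k. Expanding all 8 terms:
T_{111}*u_1*v_1*w_1 = -4*1*-2*2 = 16  (running total: 16)
T_{112}*u_1*v_1*w_2 = 1*1*-2*0 = 0  (running total: 16)
T_{121}*u_1*v_2*w_1 = -2*1*0*2 = 0  (running total: 16)
T_{122}*u_1*v_2*w_2 = 2*1*0*0 = 0  (running total: 16)
T_{211}*u_2*v_1*w_1 = 1*-3*-2*2 = 12  (running total: 28)
T_{212}*u_2*v_1*w_2 = 4*-3*-2*0 = 0  (running total: 28)
T_{221}*u_2*v_2*w_1 = -4*-3*0*2 = 0  (running total: 28)
T_{222}*u_2*v_2*w_2 = 4*-3*0*0 = 0  (running total: 28)
S = 28

28


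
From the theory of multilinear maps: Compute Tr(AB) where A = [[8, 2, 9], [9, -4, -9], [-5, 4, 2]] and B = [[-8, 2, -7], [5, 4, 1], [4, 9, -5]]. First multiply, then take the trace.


Tr(AB) = sum_i (AB)_{ii} where (AB)_{ii} = sum_k A_{ik} B_{ki}.
(AB)_{11} = 8*-8 + 2*5 + 9*4 = -18
(AB)_{22} = 9*2 + -4*4 + -9*9 = -79
(AB)_{33} = -5*-7 + 4*1 + 2*-5 = 29
Tr(AB) = -18 + -79 + 29 = -68

-68


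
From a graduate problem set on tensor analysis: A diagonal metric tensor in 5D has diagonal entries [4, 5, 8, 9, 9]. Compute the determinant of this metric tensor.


For a diagonal metric, the determinant is the product of diagonal entries.
Diagonal entries: 4, 5, 8, 9, 9
det(g) = 4 * 5 * 8 * 9 * 9 = 12960

12960


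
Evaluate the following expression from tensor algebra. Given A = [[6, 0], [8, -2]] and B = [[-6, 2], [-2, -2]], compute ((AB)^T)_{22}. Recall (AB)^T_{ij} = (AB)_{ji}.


(AB)^T_{ij} = (AB)_{ji} = sum_k A_{jk} B_{ki}.
For i=2, j=2 we need (AB)_{22}:
A_{21} * B_{12} = 8 * 2 = 16
A_{22} * B_{22} = -2 * -2 = 4
Sum = 16 + 4 = 20

20


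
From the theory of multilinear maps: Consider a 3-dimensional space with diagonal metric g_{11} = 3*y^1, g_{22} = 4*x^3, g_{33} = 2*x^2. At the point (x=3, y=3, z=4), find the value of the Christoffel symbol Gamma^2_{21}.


For a diagonal metric, Gamma^k_{ij} = (1/2) g^{kk} (dg_{ik}/dx_j + dg_{jk}/dx_i - dg_{ij}/dx_k).
The metric is diagonal, so g_{ab} = 0 for a != b.
At the given point: g_{11} = 9, g_{22} = 108, g_{33} = 18
g^{22} = 1/108
dg_{22}/dx_1 = dg_{22}/dx_1 = 108
dg_{12}/dx_2 = 0 (off-diagonal)
dg_{21}/dx_2 = 0 (off-diagonal)
Numerator = 108 + 0 - 0 = 108
Gamma^2_{21} = 108 / (2 * 108) = 1/2

1/2


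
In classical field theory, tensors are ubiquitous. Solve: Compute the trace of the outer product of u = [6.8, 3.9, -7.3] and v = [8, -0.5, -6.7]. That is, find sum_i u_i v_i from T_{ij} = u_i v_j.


The outer product gives T_{ij} = u_i v_j.
The trace (contraction) is Tr(T) = sum_i T_{ii} = sum_i u_i v_i.
Diagonal entries:
T_{11} = u_1 * v_1 = 6.8 * 8 = 54.4
T_{22} = u_2 * v_2 = 3.9 * -0.5 = -1.95
T_{33} = u_3 * v_3 = -7.3 * -6.7 = 48.91
Tr(T) = 54.4 + -1.95 + 48.91 = 101.36

101.36


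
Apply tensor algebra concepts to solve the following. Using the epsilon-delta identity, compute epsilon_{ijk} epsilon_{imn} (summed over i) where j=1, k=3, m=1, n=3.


Using the identity: epsilon_{ijk} epsilon_{imn} = delta_{jm} delta_{kn} - delta_{jn} delta_{km}.
delta_{11} = 1
delta_{33} = 1
delta_{13} = 0
delta_{31} = 0
Result = 1 * 1 - 0 * 0 = 1 - 0 = 1

1


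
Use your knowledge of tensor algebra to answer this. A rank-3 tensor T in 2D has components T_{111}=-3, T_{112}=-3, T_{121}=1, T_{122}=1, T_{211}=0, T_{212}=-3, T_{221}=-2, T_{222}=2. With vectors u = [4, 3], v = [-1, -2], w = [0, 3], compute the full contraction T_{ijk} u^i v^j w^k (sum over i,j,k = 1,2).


S = sum over i,j,k of T_{ijk} u_i v_j w_k. Expanding all 8 terms:
T_{111}*u_1*v_1*w_1 = -3*4*-1*0 = 0  (running total: 0)
T_{112}*u_1*v_1*w_2 = -3*4*-1*3 = 36  (running total: 36)
T_{121}*u_1*v_2*w_1 = 1*4*-2*0 = 0  (running total: 36)
T_{122}*u_1*v_2*w_2 = 1*4*-2*3 = -24  (running total: 12)
T_{211}*u_2*v_1*w_1 = 0*3*-1*0 = 0  (running total: 12)
T_{212}*u_2*v_1*w_2 = -3*3*-1*3 = 27  (running total: 39)
T_{221}*u_2*v_2*w_1 = -2*3*-2*0 = 0  (running total: 39)
T_{222}*u_2*v_2*w_2 = 2*3*-2*3 = -36  (running total: 3)
S = 3

3


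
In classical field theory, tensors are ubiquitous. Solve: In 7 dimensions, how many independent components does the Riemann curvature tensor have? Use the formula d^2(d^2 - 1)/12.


The Riemann tensor in d dimensions has d^2(d^2 - 1)/12 independent components.
d = 7, so d^2 = 49
d^2 - 1 = 48
d^2(d^2 - 1) = 49 * 48 = 2352
Divide by 12: 2352 / 12 = 196

196


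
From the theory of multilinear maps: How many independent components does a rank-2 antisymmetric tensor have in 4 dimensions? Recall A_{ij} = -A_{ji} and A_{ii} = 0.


An antisymmetric rank-2 tensor satisfies A_{ij} = -A_{ji}, so diagonal entries are zero.
The independent components are the upper-triangular entries: C(n, 2) = n(n-1)/2.
n = 4
C(4, 2) = 4 * 3 / 2 = 12 / 2 = 6

6


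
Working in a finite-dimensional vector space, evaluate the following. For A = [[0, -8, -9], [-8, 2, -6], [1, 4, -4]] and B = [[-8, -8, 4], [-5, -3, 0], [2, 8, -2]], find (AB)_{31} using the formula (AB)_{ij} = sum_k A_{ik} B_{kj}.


(AB)_{ij} = sum_k A_{ik} B_{kj}.
For i=3, j=1:
A_{31} * B_{11} = 1 * -8 = -8
A_{32} * B_{21} = 4 * -5 = -20
A_{33} * B_{31} = -4 * 2 = -8
Sum = -8 + -20 + -8 = -36

-36


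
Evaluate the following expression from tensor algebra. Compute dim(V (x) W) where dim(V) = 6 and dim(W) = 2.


The dimension of a tensor product is the product of dimensions.
dim(V) = 6, dim(W) = 2
dim(V (x) W) = 6 * 2 = 12

12


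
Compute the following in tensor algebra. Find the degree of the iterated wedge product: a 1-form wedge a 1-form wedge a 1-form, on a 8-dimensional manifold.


The degree of a wedge product is the sum of the degrees of the individual forms.
Degrees: 1, 1, 1
Total degree = 1 + 1 + 1 = 3

3


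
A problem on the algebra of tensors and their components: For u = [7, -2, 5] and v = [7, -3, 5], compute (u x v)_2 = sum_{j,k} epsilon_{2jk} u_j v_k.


(u x v)_2 = sum_{j,k} epsilon_{2jk} u_j v_k. Only permutations of (1,2,3) contribute; the two non-zero terms are:
eps_{213} u_1 v_3 = -1 * 7 * 5 = -35
eps_{231} u_3 v_1 = 1 * 5 * 7 = 35
(u x v)_2 = 0

0


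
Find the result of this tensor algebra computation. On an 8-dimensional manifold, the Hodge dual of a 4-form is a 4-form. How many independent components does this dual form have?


The Hodge dual of a p-form on an n-dimensional manifold is an (n-p)-form.
n = 8, p = 4, so dual degree = 8 - 4 = 4
The number of components is C(n, n-p) = C(8, 4) = 70

70


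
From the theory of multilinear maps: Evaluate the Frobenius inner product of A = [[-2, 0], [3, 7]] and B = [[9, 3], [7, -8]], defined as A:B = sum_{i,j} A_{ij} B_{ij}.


A:B = sum over all i,j of A_{ij} * B_{ij}.
Row 1: -2*9=-18, 0*3=0 => row sum = -18
Row 2: 3*7=21, 7*-8=-56 => row sum = -35
Total = -18 + -35 = -53

-53


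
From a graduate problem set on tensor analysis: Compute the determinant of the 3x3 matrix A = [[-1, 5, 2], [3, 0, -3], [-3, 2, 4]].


Expanding along the first row, det(A) = a11*M_11 - a12*M_12 + a13*M_13, where M_1j is the (1,j) minor.
Minor M_11 = 0*4 - -3*2 = 6
Minor M_12 = 3*4 - -3*-3 = 3
Minor M_13 = 3*2 - 0*-3 = 6
det = -1*(6) - 5*(3) + 2*(6)
    = -6 - 15 + 12
    = -9

-9


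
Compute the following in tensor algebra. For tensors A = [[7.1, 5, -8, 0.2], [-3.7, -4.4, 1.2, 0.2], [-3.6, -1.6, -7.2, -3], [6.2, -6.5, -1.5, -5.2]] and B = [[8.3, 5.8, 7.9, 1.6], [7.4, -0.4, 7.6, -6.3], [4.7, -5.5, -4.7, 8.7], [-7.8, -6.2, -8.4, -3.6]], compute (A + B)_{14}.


Tensor addition is component-wise: (A + B)_{ij} = A_{ij} + B_{ij}.
A_{14} = 0.2
B_{14} = 1.6
(A + B)_{14} = 0.2 + 1.6 = 1.8

1.8


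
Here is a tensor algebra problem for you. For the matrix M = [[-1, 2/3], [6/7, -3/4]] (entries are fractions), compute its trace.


The trace is the sum of diagonal entries.
Diagonal: M[1,1] = -1, M[2,2] = -3/4
Tr(M) = -1 + -3/4
Computing step by step:
After adding M[1,1]: -1
After adding M[2,2]: -7/4
Tr(M) = -7/4

-7/4


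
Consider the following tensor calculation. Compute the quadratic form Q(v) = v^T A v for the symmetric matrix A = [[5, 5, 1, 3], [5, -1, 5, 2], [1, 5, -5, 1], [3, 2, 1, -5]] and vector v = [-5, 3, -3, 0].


First compute Av:
(Av)_1 = 5*-5 + 5*3 + 1*-3 + 3*0 = -13
(Av)_2 = 5*-5 + -1*3 + 5*-3 + 2*0 = -43
(Av)_3 = 1*-5 + 5*3 + -5*-3 + 1*0 = 25
(Av)_4 = 3*-5 + 2*3 + 1*-3 + -5*0 = -12
Av = [-13, -43, 25, -12]
Then v^T (Av) = -5*-13 + 3*-43 + -3*25 + 0*-12
= 65 + -129 + -75 + 0 = -139

-139


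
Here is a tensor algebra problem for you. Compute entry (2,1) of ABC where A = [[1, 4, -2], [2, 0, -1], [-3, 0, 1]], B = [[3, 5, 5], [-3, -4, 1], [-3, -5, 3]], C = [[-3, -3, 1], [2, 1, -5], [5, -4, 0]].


(ABC)_{21} = sum_m (AB)_{2m} C_{m1}. First compute row 2 of AB.
(AB)_{21} = 2*3 + 0*-3 + -1*-3 = 9
(AB)_{22} = 2*5 + 0*-4 + -1*-5 = 15
(AB)_{23} = 2*5 + 0*1 + -1*3 = 7
Now contract with column 1 of C:
(AB)_{21} * C_{11} = 9 * -3 = -27
(AB)_{22} * C_{21} = 15 * 2 = 30
(AB)_{23} * C_{31} = 7 * 5 = 35
(ABC)_{21} = -27 + 30 + 35 = 38

38


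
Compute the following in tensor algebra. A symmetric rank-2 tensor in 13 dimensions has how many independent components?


A symmetric rank-2 tensor in d dimensions has d(d+1)/2 independent components.
d = 13
d(d+1)/2 = 13 * 14 / 2 = 182 / 2 = 91

91


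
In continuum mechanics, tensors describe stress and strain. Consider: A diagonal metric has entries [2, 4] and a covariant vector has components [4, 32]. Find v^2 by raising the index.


To raise an index with a diagonal metric: v^i = v_i / g_{ii}.
For index 2: v_2 = 32, g_{22} = 4
v^2 = 32 / 4 = 8

8


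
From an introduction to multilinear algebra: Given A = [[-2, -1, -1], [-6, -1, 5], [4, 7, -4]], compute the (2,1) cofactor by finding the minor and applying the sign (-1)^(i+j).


To find cofactor C_{21}, delete row 2 and column 1.
The resulting 2x2 submatrix is: [[-1, -1], [7, -4]]
Minor M_{21} = -1*-4 - -1*7
  = 4 - -7 = 11
Sign = (-1)^(2+1) = (-1)^3 = -1
Cofactor C_{21} = -1 * 11 = -11

-11


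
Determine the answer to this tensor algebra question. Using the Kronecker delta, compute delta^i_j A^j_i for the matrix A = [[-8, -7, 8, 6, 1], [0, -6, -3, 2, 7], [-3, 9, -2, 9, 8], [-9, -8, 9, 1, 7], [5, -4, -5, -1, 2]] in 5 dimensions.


The contraction (trace) of a rank-2 tensor is the sum of its diagonal elements.
Diagonal entries: A[1,1] = -8, A[2,2] = -6, A[3,3] = -2, A[4,4] = 1, A[5,5] = 2
Tr(A) = -8 + -6 + -2 + 1 + 2 = -13

-13


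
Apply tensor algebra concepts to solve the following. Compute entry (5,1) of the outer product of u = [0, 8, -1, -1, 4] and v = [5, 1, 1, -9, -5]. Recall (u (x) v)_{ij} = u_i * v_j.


The outer product entry T_{ij} = u_i * v_j.
We need i=5, j=1.
u_5 = 4, v_1 = 5
T_{5,1} = 4 * 5 = 20

20


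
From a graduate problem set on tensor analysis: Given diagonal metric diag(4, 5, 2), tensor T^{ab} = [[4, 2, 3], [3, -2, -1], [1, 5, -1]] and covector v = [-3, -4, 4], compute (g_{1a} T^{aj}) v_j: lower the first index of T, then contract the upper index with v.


Step 1: lower the first index. For a diagonal metric, g_{ia} T^{aj} = g_{ii} T^{ij} (no sum on i).
g_{11} = 4
S_1{}^1 = 4 * T^{11} = 4 * 4 = 16
S_1{}^2 = 4 * T^{12} = 4 * 2 = 8
S_1{}^3 = 4 * T^{13} = 4 * 3 = 12
Step 2: contract S_1{}^j with v_j.
S_1{}^1 * v_1 = 16 * -3 = -48
S_1{}^2 * v_2 = 8 * -4 = -32
S_1{}^3 * v_3 = 12 * 4 = 48
Result = -48 + -32 + 48 = -32

-32


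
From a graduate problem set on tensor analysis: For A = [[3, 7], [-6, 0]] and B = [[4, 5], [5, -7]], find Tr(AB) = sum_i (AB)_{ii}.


Tr(AB) = sum_i (AB)_{ii} where (AB)_{ii} = sum_k A_{ik} B_{ki}.
(AB)_{11} = 3*4 + 7*5 = 47
(AB)_{22} = -6*5 + 0*-7 = -30
Tr(AB) = 47 + -30 = 17

17


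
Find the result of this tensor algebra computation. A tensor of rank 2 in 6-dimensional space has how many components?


The number of components of a rank-r tensor in d dimensions is d^r.
Here d = 6 and r = 2.
6^2 = 36

36


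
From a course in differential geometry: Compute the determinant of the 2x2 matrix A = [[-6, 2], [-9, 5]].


For a 2x2 matrix [[a, b], [c, d]], det = a*d - b*c.
a = -6, b = 2, c = -9, d = 5
a*d = -6 * 5 = -30
b*c = 2 * -9 = -18
det = -30 - -18 = -12

-12


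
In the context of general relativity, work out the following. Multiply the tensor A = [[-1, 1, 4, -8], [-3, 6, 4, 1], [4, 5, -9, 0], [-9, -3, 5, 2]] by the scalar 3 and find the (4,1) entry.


Scalar multiplication: (cA)_{ij} = c * A_{ij}.
c = 3
A_{41} = -9
(cA)_{41} = 3 * -9 = -27

-27


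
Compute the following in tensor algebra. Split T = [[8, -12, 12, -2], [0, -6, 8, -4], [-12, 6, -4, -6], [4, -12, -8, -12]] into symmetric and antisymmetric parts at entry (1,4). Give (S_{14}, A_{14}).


T_{14} = -2
T_{41} = 4
S_{14} = (-2 + 4)/2 = 2/2 = 1
A_{14} = (-2 - 4)/2 = -6/2 = -3
Check: S + A = 1 + -3 = -2 = T_{14}.

(1, -3)


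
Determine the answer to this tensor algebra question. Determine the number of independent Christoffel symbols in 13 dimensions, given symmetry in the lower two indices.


Christoffel symbols Gamma^k_{ij} are symmetric in i,j, so there are d * d(d+1)/2 independent symbols.
d = 13
d(d+1)/2 = 13 * 14 / 2 = 91
Total = 13 * 91 = 1183

1183


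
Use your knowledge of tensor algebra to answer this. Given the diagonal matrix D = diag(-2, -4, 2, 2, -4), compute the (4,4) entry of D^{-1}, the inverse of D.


For a diagonal matrix, the inverse has entries (D^{-1})_{ii} = 1/d_{ii}.
The diagonal entries are: d_{11} = -2, d_{22} = -4, d_{33} = 2, d_{44} = 2, d_{55} = -4
We need (D^{-1})_{44} = 1/d_{44} = 1/2 = 1/2

1/2


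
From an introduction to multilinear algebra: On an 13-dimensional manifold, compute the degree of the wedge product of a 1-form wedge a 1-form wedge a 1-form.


The degree of a wedge product is the sum of the degrees of the individual forms.
Degrees: 1, 1, 1
Total degree = 1 + 1 + 1 = 3

3


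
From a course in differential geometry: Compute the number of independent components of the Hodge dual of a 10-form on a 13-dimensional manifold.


The Hodge dual of a p-form on an n-dimensional manifold is an (n-p)-form.
n = 13, p = 10, so dual degree = 13 - 10 = 3
The number of components is C(n, n-p) = C(13, 3) = 286

286
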